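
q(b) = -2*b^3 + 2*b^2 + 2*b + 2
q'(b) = -6*b^2 + 4*b + 2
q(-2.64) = 47.46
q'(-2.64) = -50.38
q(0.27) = 2.65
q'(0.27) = 2.64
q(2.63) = -15.29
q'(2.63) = -28.98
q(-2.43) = 37.65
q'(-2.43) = -43.15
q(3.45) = -49.42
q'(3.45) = -55.62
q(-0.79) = 2.65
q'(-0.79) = -4.90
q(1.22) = 3.79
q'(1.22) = -2.05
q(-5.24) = 334.19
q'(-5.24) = -183.71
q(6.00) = -346.00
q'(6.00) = -190.00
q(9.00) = -1276.00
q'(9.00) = -448.00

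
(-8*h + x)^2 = 64*h^2 - 16*h*x + x^2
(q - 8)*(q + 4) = q^2 - 4*q - 32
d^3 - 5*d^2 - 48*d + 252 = (d - 6)^2*(d + 7)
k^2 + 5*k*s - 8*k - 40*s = (k - 8)*(k + 5*s)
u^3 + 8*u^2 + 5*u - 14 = (u - 1)*(u + 2)*(u + 7)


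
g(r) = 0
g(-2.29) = 0.00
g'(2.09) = 0.00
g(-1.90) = 0.00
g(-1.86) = 0.00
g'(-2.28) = 0.00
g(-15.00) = 0.00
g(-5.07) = 0.00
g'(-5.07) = 0.00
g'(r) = 0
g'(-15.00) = 0.00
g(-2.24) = 0.00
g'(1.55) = 0.00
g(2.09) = 0.00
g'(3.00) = 0.00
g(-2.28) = 0.00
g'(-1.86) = 0.00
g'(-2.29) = 0.00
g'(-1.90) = 0.00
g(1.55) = 0.00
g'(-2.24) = 0.00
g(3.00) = 0.00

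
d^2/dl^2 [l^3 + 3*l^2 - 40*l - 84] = 6*l + 6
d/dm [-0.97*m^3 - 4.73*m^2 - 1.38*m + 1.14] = -2.91*m^2 - 9.46*m - 1.38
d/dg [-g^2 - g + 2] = -2*g - 1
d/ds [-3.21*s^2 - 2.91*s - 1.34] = -6.42*s - 2.91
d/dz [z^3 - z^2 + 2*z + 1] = 3*z^2 - 2*z + 2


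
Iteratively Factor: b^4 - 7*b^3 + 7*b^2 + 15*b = (b + 1)*(b^3 - 8*b^2 + 15*b) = (b - 5)*(b + 1)*(b^2 - 3*b) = b*(b - 5)*(b + 1)*(b - 3)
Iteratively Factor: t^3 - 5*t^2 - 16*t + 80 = (t + 4)*(t^2 - 9*t + 20) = (t - 4)*(t + 4)*(t - 5)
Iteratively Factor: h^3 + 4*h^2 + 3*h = (h + 3)*(h^2 + h) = (h + 1)*(h + 3)*(h)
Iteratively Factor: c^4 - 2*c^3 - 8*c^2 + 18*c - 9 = (c - 1)*(c^3 - c^2 - 9*c + 9) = (c - 1)*(c + 3)*(c^2 - 4*c + 3) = (c - 1)^2*(c + 3)*(c - 3)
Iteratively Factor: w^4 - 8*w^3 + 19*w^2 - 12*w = (w)*(w^3 - 8*w^2 + 19*w - 12) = w*(w - 1)*(w^2 - 7*w + 12) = w*(w - 3)*(w - 1)*(w - 4)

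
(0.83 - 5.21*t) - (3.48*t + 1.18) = -8.69*t - 0.35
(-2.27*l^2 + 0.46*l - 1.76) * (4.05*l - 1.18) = -9.1935*l^3 + 4.5416*l^2 - 7.6708*l + 2.0768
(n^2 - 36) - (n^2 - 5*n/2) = 5*n/2 - 36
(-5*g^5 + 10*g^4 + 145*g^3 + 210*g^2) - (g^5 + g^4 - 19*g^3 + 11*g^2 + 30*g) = -6*g^5 + 9*g^4 + 164*g^3 + 199*g^2 - 30*g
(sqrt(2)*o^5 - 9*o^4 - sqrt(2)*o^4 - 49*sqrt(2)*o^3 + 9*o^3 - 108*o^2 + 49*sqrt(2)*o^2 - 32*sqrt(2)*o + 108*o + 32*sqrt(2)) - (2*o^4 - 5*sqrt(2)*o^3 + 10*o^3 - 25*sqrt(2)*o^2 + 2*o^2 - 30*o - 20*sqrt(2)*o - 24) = sqrt(2)*o^5 - 11*o^4 - sqrt(2)*o^4 - 44*sqrt(2)*o^3 - o^3 - 110*o^2 + 74*sqrt(2)*o^2 - 12*sqrt(2)*o + 138*o + 24 + 32*sqrt(2)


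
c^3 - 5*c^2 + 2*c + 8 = (c - 4)*(c - 2)*(c + 1)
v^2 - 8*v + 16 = (v - 4)^2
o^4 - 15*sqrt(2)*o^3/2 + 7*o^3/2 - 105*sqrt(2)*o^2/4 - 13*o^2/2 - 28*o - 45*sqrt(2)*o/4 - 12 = (o + 1/2)*(o + 3)*(o - 8*sqrt(2))*(o + sqrt(2)/2)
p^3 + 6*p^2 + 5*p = p*(p + 1)*(p + 5)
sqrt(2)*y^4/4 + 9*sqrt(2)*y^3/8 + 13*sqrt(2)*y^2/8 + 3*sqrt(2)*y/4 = y*(y/2 + 1/2)*(y + 3/2)*(sqrt(2)*y/2 + sqrt(2))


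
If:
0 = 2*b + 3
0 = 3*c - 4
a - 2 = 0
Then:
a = 2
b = -3/2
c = 4/3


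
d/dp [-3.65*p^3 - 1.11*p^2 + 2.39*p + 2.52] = -10.95*p^2 - 2.22*p + 2.39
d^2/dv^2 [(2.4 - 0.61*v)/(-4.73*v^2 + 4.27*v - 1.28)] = ((27.9134 - 17.3118*v)*(4.73*v^2 - 4.27*v + 1.28) + (0.61*v - 2.4)*(9.46*v - 4.27)*(18.92*v - 8.54))/(4.73*v^2 - 4.27*v + 1.28)^3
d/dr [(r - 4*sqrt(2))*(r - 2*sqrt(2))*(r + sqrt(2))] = 3*r^2 - 10*sqrt(2)*r + 4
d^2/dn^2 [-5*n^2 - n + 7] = -10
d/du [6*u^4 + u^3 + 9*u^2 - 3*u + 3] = 24*u^3 + 3*u^2 + 18*u - 3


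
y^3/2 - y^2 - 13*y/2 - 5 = (y/2 + 1)*(y - 5)*(y + 1)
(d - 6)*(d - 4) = d^2 - 10*d + 24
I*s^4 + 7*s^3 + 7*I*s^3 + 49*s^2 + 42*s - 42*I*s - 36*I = (s + 6)*(s - 6*I)*(s - I)*(I*s + I)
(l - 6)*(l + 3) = l^2 - 3*l - 18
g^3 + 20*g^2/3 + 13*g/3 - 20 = (g - 4/3)*(g + 3)*(g + 5)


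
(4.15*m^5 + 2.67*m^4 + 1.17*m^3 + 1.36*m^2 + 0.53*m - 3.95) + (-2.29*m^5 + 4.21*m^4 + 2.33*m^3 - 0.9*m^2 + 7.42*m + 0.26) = 1.86*m^5 + 6.88*m^4 + 3.5*m^3 + 0.46*m^2 + 7.95*m - 3.69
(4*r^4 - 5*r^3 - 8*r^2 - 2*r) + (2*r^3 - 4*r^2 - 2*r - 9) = 4*r^4 - 3*r^3 - 12*r^2 - 4*r - 9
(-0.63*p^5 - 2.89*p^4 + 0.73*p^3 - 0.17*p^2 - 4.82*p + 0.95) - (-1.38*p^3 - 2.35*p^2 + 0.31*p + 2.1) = -0.63*p^5 - 2.89*p^4 + 2.11*p^3 + 2.18*p^2 - 5.13*p - 1.15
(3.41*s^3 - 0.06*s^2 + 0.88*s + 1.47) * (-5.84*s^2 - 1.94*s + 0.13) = -19.9144*s^5 - 6.265*s^4 - 4.5795*s^3 - 10.2998*s^2 - 2.7374*s + 0.1911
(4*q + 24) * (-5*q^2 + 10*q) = -20*q^3 - 80*q^2 + 240*q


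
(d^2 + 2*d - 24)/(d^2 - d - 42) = (d - 4)/(d - 7)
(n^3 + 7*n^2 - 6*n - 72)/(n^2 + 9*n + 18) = (n^2 + n - 12)/(n + 3)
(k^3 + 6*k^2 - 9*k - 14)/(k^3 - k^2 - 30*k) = (-k^3 - 6*k^2 + 9*k + 14)/(k*(-k^2 + k + 30))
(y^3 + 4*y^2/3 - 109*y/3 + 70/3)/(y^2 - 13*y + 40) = (3*y^2 + 19*y - 14)/(3*(y - 8))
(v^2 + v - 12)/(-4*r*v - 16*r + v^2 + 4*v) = (3 - v)/(4*r - v)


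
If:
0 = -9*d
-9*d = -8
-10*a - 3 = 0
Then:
No Solution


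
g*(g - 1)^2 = g^3 - 2*g^2 + g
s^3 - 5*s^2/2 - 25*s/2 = s*(s - 5)*(s + 5/2)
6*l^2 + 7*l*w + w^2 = (l + w)*(6*l + w)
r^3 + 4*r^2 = r^2*(r + 4)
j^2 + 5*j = j*(j + 5)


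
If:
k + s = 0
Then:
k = -s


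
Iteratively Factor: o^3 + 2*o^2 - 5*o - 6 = (o + 1)*(o^2 + o - 6) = (o + 1)*(o + 3)*(o - 2)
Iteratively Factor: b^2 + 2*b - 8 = (b - 2)*(b + 4)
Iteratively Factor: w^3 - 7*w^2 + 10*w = (w - 5)*(w^2 - 2*w) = (w - 5)*(w - 2)*(w)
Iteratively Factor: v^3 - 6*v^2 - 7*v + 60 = (v - 4)*(v^2 - 2*v - 15) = (v - 4)*(v + 3)*(v - 5)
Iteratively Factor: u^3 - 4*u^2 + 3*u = (u)*(u^2 - 4*u + 3) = u*(u - 1)*(u - 3)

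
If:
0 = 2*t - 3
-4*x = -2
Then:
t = 3/2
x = 1/2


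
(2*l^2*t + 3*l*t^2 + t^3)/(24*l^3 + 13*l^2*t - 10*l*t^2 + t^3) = t*(2*l + t)/(24*l^2 - 11*l*t + t^2)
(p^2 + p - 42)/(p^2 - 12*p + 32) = (p^2 + p - 42)/(p^2 - 12*p + 32)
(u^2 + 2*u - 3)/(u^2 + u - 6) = (u - 1)/(u - 2)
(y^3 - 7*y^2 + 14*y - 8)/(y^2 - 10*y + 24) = (y^2 - 3*y + 2)/(y - 6)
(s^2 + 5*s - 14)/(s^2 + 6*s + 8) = (s^2 + 5*s - 14)/(s^2 + 6*s + 8)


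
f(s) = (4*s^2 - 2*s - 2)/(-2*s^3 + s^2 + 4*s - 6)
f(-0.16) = 0.24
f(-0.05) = 0.30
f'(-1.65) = 255.88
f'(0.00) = 0.56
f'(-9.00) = 0.03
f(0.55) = 0.49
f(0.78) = 0.35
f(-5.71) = 0.37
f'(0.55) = -0.20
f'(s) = (8*s - 2)/(-2*s^3 + s^2 + 4*s - 6) + (4*s^2 - 2*s - 2)*(6*s^2 - 2*s - 4)/(-2*s^3 + s^2 + 4*s - 6)^2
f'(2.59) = 0.30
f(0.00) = 0.33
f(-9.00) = 0.23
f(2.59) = -0.83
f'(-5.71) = 0.07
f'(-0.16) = 0.62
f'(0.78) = -1.11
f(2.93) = -0.74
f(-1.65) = -13.65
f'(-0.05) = 0.58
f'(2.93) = 0.26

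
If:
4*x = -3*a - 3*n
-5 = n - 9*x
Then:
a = 5 - 31*x/3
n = 9*x - 5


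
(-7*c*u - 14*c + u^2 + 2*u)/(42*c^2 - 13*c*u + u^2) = (u + 2)/(-6*c + u)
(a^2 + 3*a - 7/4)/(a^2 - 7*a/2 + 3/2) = (a + 7/2)/(a - 3)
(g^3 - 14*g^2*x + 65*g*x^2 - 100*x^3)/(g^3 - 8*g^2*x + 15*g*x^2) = (-g^2 + 9*g*x - 20*x^2)/(g*(-g + 3*x))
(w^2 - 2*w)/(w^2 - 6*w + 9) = w*(w - 2)/(w^2 - 6*w + 9)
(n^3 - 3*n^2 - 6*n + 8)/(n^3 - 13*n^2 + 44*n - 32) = (n + 2)/(n - 8)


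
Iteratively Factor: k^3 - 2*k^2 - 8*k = (k)*(k^2 - 2*k - 8) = k*(k + 2)*(k - 4)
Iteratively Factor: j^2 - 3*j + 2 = (j - 2)*(j - 1)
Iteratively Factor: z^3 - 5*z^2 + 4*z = (z)*(z^2 - 5*z + 4) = z*(z - 4)*(z - 1)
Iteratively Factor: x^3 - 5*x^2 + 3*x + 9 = (x - 3)*(x^2 - 2*x - 3) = (x - 3)^2*(x + 1)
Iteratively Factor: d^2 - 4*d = (d)*(d - 4)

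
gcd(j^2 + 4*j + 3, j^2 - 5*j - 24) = j + 3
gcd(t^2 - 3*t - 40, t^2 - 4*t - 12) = 1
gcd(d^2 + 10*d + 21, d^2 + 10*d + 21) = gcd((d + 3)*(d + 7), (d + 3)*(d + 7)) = d^2 + 10*d + 21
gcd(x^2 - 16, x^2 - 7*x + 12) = x - 4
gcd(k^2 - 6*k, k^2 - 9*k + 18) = k - 6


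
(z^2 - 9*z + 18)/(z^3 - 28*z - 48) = (z - 3)/(z^2 + 6*z + 8)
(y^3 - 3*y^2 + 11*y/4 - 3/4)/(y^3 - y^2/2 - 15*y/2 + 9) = (y^2 - 3*y/2 + 1/2)/(y^2 + y - 6)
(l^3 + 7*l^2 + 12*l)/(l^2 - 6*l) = (l^2 + 7*l + 12)/(l - 6)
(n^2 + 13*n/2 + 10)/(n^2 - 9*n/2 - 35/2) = (n + 4)/(n - 7)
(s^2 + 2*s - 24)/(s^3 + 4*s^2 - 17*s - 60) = (s + 6)/(s^2 + 8*s + 15)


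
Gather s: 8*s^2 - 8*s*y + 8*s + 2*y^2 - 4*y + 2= 8*s^2 + s*(8 - 8*y) + 2*y^2 - 4*y + 2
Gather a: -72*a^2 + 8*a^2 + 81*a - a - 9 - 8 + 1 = -64*a^2 + 80*a - 16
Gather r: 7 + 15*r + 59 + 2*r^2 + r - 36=2*r^2 + 16*r + 30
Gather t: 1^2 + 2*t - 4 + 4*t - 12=6*t - 15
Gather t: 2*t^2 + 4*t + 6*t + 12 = 2*t^2 + 10*t + 12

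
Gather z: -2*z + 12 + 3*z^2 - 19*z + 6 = 3*z^2 - 21*z + 18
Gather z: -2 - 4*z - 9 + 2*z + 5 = -2*z - 6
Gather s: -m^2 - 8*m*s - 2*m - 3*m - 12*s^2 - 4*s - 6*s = -m^2 - 5*m - 12*s^2 + s*(-8*m - 10)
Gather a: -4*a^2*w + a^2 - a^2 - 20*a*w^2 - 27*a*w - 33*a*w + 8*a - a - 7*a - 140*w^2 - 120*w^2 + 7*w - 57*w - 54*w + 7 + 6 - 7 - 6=-4*a^2*w + a*(-20*w^2 - 60*w) - 260*w^2 - 104*w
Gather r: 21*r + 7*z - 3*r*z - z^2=r*(21 - 3*z) - z^2 + 7*z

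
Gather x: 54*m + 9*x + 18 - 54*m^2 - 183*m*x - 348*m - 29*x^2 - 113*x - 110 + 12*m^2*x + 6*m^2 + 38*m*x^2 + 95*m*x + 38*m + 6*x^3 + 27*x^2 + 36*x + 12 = -48*m^2 - 256*m + 6*x^3 + x^2*(38*m - 2) + x*(12*m^2 - 88*m - 68) - 80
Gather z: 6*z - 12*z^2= -12*z^2 + 6*z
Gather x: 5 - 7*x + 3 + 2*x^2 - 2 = 2*x^2 - 7*x + 6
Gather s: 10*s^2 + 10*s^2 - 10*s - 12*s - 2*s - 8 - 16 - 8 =20*s^2 - 24*s - 32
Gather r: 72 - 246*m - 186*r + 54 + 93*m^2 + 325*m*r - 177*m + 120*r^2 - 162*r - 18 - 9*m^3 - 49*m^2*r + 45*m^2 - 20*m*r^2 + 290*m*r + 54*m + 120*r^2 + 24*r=-9*m^3 + 138*m^2 - 369*m + r^2*(240 - 20*m) + r*(-49*m^2 + 615*m - 324) + 108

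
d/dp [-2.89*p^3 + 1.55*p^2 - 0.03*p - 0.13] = -8.67*p^2 + 3.1*p - 0.03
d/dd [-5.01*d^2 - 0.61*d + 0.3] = -10.02*d - 0.61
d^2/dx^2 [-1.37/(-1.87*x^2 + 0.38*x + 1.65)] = (9.581506*x^2 - 1.947044*x - 1.37*(3.74*x - 0.38)*(7.48*x - 0.76) - 8.45427)/(-1.87*x^2 + 0.38*x + 1.65)^3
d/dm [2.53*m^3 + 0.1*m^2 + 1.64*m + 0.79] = 7.59*m^2 + 0.2*m + 1.64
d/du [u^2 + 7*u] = 2*u + 7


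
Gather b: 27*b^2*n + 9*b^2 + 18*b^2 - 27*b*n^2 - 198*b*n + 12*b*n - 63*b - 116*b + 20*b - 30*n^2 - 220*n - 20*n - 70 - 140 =b^2*(27*n + 27) + b*(-27*n^2 - 186*n - 159) - 30*n^2 - 240*n - 210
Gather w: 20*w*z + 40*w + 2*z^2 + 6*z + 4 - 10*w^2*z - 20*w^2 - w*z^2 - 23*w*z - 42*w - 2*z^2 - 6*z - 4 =w^2*(-10*z - 20) + w*(-z^2 - 3*z - 2)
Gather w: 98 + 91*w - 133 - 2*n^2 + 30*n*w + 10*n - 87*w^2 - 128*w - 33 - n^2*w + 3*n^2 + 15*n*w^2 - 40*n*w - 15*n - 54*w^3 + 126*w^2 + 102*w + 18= n^2 - 5*n - 54*w^3 + w^2*(15*n + 39) + w*(-n^2 - 10*n + 65) - 50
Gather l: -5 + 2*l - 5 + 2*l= 4*l - 10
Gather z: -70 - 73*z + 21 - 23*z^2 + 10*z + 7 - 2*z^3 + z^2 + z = -2*z^3 - 22*z^2 - 62*z - 42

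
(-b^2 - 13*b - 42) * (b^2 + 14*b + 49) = -b^4 - 27*b^3 - 273*b^2 - 1225*b - 2058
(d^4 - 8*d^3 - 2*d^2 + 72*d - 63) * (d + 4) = d^5 - 4*d^4 - 34*d^3 + 64*d^2 + 225*d - 252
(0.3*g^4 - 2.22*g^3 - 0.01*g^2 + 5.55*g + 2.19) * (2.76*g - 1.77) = 0.828*g^5 - 6.6582*g^4 + 3.9018*g^3 + 15.3357*g^2 - 3.7791*g - 3.8763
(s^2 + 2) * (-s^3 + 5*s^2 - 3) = -s^5 + 5*s^4 - 2*s^3 + 7*s^2 - 6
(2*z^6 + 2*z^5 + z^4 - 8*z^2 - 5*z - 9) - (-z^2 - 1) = 2*z^6 + 2*z^5 + z^4 - 7*z^2 - 5*z - 8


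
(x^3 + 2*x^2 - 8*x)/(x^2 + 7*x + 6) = x*(x^2 + 2*x - 8)/(x^2 + 7*x + 6)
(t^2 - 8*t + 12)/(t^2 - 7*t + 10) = (t - 6)/(t - 5)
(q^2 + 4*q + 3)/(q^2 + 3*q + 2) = (q + 3)/(q + 2)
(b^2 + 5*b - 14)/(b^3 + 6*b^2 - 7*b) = (b - 2)/(b*(b - 1))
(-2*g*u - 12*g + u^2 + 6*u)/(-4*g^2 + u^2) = (u + 6)/(2*g + u)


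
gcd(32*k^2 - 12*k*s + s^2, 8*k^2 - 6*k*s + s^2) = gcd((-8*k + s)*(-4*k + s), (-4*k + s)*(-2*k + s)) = -4*k + s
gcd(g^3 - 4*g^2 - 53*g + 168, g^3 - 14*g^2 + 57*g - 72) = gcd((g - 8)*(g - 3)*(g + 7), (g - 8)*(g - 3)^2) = g^2 - 11*g + 24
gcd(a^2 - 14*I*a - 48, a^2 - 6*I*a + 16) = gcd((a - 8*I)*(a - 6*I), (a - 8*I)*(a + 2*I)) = a - 8*I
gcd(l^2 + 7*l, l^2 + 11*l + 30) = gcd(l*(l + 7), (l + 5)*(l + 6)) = 1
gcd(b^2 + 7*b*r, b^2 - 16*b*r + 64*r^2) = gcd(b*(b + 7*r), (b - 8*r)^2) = 1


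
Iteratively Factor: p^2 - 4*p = (p)*(p - 4)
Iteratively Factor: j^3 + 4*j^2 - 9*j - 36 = (j - 3)*(j^2 + 7*j + 12) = (j - 3)*(j + 3)*(j + 4)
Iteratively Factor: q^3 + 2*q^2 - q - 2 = (q + 1)*(q^2 + q - 2) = (q - 1)*(q + 1)*(q + 2)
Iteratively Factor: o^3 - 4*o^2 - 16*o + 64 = (o - 4)*(o^2 - 16) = (o - 4)*(o + 4)*(o - 4)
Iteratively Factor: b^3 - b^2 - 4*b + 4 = (b + 2)*(b^2 - 3*b + 2) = (b - 2)*(b + 2)*(b - 1)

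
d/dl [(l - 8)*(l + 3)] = 2*l - 5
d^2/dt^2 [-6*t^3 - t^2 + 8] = -36*t - 2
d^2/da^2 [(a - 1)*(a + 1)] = 2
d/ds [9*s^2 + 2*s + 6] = 18*s + 2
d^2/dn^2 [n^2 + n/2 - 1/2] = 2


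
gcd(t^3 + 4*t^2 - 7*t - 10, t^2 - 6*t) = 1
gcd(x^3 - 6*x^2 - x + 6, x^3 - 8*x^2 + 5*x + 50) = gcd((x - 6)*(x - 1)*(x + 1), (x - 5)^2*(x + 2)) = 1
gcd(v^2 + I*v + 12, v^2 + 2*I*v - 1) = 1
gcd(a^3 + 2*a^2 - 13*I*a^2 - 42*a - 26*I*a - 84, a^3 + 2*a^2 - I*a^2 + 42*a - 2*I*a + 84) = a^2 + a*(2 - 7*I) - 14*I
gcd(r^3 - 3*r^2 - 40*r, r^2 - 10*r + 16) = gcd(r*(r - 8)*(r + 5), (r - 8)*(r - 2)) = r - 8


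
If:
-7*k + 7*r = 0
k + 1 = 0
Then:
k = -1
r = -1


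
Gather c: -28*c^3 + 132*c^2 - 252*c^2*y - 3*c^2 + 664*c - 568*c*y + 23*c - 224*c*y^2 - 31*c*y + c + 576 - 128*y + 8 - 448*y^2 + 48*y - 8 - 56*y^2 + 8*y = -28*c^3 + c^2*(129 - 252*y) + c*(-224*y^2 - 599*y + 688) - 504*y^2 - 72*y + 576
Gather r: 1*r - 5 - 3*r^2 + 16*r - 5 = -3*r^2 + 17*r - 10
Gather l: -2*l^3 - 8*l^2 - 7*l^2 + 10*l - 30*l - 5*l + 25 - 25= -2*l^3 - 15*l^2 - 25*l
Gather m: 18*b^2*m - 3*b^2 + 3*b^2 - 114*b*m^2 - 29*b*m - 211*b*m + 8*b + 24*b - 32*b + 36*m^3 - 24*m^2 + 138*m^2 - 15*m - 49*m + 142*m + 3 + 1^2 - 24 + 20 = 36*m^3 + m^2*(114 - 114*b) + m*(18*b^2 - 240*b + 78)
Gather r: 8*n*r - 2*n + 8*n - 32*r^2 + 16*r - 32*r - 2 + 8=6*n - 32*r^2 + r*(8*n - 16) + 6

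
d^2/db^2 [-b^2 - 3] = -2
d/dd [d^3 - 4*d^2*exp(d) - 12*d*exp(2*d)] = -4*d^2*exp(d) + 3*d^2 - 24*d*exp(2*d) - 8*d*exp(d) - 12*exp(2*d)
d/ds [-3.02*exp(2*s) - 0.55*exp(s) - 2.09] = (-6.04*exp(s) - 0.55)*exp(s)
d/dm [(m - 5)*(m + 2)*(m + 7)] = 3*m^2 + 8*m - 31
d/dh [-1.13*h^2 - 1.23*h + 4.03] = -2.26*h - 1.23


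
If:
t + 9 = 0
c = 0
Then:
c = 0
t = -9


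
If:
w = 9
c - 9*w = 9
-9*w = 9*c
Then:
No Solution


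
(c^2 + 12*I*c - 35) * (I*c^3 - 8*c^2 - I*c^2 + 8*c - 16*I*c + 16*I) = I*c^5 - 20*c^4 - I*c^4 + 20*c^3 - 147*I*c^3 + 472*c^2 + 147*I*c^2 - 472*c + 560*I*c - 560*I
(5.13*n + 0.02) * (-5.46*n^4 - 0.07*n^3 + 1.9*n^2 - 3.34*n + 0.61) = -28.0098*n^5 - 0.4683*n^4 + 9.7456*n^3 - 17.0962*n^2 + 3.0625*n + 0.0122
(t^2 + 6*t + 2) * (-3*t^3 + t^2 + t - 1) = -3*t^5 - 17*t^4 + t^3 + 7*t^2 - 4*t - 2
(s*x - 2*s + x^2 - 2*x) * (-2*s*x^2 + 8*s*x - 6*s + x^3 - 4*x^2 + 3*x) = -2*s^2*x^3 + 12*s^2*x^2 - 22*s^2*x + 12*s^2 - s*x^4 + 6*s*x^3 - 11*s*x^2 + 6*s*x + x^5 - 6*x^4 + 11*x^3 - 6*x^2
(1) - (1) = 0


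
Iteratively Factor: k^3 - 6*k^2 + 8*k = (k)*(k^2 - 6*k + 8) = k*(k - 4)*(k - 2)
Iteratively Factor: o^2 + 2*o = (o)*(o + 2)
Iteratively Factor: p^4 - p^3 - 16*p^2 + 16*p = (p + 4)*(p^3 - 5*p^2 + 4*p) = (p - 1)*(p + 4)*(p^2 - 4*p) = (p - 4)*(p - 1)*(p + 4)*(p)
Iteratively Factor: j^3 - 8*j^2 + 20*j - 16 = (j - 4)*(j^2 - 4*j + 4) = (j - 4)*(j - 2)*(j - 2)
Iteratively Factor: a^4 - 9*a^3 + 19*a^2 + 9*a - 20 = (a - 4)*(a^3 - 5*a^2 - a + 5) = (a - 4)*(a + 1)*(a^2 - 6*a + 5) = (a - 5)*(a - 4)*(a + 1)*(a - 1)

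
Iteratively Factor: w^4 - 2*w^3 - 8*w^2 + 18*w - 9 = (w - 1)*(w^3 - w^2 - 9*w + 9) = (w - 1)^2*(w^2 - 9) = (w - 1)^2*(w + 3)*(w - 3)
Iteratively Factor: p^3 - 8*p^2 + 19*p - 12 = (p - 3)*(p^2 - 5*p + 4) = (p - 4)*(p - 3)*(p - 1)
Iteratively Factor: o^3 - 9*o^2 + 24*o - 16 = (o - 4)*(o^2 - 5*o + 4) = (o - 4)^2*(o - 1)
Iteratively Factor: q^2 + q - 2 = (q + 2)*(q - 1)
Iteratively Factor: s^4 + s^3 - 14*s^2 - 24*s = (s)*(s^3 + s^2 - 14*s - 24) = s*(s - 4)*(s^2 + 5*s + 6) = s*(s - 4)*(s + 2)*(s + 3)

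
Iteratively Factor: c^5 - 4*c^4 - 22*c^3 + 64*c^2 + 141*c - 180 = (c + 3)*(c^4 - 7*c^3 - c^2 + 67*c - 60) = (c - 1)*(c + 3)*(c^3 - 6*c^2 - 7*c + 60) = (c - 5)*(c - 1)*(c + 3)*(c^2 - c - 12) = (c - 5)*(c - 1)*(c + 3)^2*(c - 4)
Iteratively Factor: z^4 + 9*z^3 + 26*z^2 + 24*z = (z + 3)*(z^3 + 6*z^2 + 8*z) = z*(z + 3)*(z^2 + 6*z + 8) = z*(z + 2)*(z + 3)*(z + 4)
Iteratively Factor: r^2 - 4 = (r - 2)*(r + 2)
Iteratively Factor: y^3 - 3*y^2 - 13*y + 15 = (y + 3)*(y^2 - 6*y + 5) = (y - 1)*(y + 3)*(y - 5)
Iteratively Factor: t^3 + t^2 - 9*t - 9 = (t + 1)*(t^2 - 9) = (t + 1)*(t + 3)*(t - 3)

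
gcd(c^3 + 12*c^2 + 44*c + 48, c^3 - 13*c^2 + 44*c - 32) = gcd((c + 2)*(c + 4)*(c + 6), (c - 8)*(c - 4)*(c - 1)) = 1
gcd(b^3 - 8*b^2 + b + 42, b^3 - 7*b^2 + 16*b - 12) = b - 3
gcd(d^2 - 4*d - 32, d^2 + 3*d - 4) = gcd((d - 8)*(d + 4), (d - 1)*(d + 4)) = d + 4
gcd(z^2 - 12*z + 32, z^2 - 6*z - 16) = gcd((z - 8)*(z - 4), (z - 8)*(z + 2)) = z - 8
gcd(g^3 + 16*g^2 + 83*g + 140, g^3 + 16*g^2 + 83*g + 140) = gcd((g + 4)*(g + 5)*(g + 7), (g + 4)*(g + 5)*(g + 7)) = g^3 + 16*g^2 + 83*g + 140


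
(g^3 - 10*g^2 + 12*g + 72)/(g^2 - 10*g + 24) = (g^2 - 4*g - 12)/(g - 4)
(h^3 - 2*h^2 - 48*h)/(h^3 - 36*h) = (h - 8)/(h - 6)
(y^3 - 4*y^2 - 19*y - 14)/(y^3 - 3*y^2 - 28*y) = (y^2 + 3*y + 2)/(y*(y + 4))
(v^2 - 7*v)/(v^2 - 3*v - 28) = v/(v + 4)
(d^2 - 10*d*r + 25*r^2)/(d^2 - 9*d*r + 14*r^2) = (d^2 - 10*d*r + 25*r^2)/(d^2 - 9*d*r + 14*r^2)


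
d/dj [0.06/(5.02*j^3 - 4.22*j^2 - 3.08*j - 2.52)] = (-0.9036*j^2 + 0.5064*j + 0.1848)/(-5.02*j^3 + 4.22*j^2 + 3.08*j + 2.52)^2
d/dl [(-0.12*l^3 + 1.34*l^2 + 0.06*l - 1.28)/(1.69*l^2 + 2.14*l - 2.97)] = (-0.2028*l^4 - 0.5136*l^3 + 3.8354*l^2 - 3.6332*l + 2.561)/(2.8561*l^4 + 7.2332*l^3 - 5.459*l^2 - 12.7116*l + 8.8209)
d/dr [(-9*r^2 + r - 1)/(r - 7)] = 3*(-3*r^2 + 42*r - 2)/(r^2 - 14*r + 49)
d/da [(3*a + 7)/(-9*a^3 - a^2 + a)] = (54*a^3 + 192*a^2 + 14*a - 7)/(a^2*(81*a^4 + 18*a^3 - 17*a^2 - 2*a + 1))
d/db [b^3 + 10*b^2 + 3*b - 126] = 3*b^2 + 20*b + 3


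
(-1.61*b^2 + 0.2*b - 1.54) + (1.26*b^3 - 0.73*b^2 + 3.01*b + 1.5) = 1.26*b^3 - 2.34*b^2 + 3.21*b - 0.04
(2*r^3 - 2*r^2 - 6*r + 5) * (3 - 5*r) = -10*r^4 + 16*r^3 + 24*r^2 - 43*r + 15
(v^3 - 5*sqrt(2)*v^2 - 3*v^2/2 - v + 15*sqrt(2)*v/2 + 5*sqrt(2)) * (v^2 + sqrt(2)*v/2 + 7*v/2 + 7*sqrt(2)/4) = v^5 - 9*sqrt(2)*v^4/2 + 2*v^4 - 9*sqrt(2)*v^3 - 45*v^3/4 - 27*v^2/2 + 225*sqrt(2)*v^2/8 + 63*sqrt(2)*v/4 + 125*v/4 + 35/2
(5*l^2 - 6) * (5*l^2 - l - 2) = 25*l^4 - 5*l^3 - 40*l^2 + 6*l + 12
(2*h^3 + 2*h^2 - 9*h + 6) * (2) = 4*h^3 + 4*h^2 - 18*h + 12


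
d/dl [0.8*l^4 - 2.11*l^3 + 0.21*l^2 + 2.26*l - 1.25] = 3.2*l^3 - 6.33*l^2 + 0.42*l + 2.26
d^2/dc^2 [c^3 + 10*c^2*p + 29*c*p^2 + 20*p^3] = 6*c + 20*p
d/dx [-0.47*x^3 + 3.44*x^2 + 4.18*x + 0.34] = -1.41*x^2 + 6.88*x + 4.18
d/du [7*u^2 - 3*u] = 14*u - 3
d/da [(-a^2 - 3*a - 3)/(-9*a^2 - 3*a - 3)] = 8*a*(-a - 2)/(3*(9*a^4 + 6*a^3 + 7*a^2 + 2*a + 1))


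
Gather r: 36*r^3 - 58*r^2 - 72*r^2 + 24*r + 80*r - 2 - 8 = 36*r^3 - 130*r^2 + 104*r - 10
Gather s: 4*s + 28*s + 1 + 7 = 32*s + 8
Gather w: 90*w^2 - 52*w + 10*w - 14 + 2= 90*w^2 - 42*w - 12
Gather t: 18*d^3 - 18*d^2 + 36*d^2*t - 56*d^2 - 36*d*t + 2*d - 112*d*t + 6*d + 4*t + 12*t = 18*d^3 - 74*d^2 + 8*d + t*(36*d^2 - 148*d + 16)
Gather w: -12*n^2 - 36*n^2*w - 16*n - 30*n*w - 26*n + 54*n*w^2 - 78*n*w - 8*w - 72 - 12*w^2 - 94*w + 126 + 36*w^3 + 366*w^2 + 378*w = -12*n^2 - 42*n + 36*w^3 + w^2*(54*n + 354) + w*(-36*n^2 - 108*n + 276) + 54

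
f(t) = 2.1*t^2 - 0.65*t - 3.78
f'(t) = 4.2*t - 0.65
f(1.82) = 1.99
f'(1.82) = 6.99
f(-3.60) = 25.78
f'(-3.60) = -15.77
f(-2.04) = 6.29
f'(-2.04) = -9.22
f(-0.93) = -1.36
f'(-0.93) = -4.56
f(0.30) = -3.79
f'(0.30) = 0.61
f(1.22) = -1.45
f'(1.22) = 4.47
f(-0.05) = -3.74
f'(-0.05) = -0.86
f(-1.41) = 1.31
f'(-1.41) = -6.57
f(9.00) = 160.47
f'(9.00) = 37.15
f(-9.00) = 172.17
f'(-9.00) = -38.45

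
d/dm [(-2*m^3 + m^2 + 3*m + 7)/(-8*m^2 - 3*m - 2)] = (16*m^4 + 12*m^3 + 33*m^2 + 108*m + 15)/(64*m^4 + 48*m^3 + 41*m^2 + 12*m + 4)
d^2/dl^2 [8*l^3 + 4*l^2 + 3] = 48*l + 8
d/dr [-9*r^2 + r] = 1 - 18*r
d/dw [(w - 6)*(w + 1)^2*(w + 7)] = 4*w^3 + 9*w^2 - 78*w - 83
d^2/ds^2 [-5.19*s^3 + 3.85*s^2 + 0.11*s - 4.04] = 7.7 - 31.14*s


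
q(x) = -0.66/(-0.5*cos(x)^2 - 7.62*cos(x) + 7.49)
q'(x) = -0.66*(-1.0*sin(x)*cos(x) - 7.62*sin(x))/(-0.5*cos(x)^2 - 7.62*cos(x) + 7.49)^2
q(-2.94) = -0.05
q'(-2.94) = -0.00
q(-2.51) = -0.05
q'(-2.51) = -0.01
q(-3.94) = -0.05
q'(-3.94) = 0.02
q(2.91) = -0.05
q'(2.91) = 0.00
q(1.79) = -0.07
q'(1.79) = 0.06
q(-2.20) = -0.06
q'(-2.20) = -0.03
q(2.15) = -0.06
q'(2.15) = 0.03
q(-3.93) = -0.05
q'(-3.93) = 0.02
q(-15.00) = -0.05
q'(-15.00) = -0.02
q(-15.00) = -0.05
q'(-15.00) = -0.02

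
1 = 1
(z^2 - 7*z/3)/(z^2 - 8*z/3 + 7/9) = 3*z/(3*z - 1)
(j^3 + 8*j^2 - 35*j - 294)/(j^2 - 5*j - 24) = (-j^3 - 8*j^2 + 35*j + 294)/(-j^2 + 5*j + 24)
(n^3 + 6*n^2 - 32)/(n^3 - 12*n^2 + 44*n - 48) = (n^2 + 8*n + 16)/(n^2 - 10*n + 24)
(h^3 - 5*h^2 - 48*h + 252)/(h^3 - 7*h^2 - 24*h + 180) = (h + 7)/(h + 5)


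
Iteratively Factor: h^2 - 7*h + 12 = (h - 4)*(h - 3)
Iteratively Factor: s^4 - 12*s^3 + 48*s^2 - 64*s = (s - 4)*(s^3 - 8*s^2 + 16*s) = (s - 4)^2*(s^2 - 4*s) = s*(s - 4)^2*(s - 4)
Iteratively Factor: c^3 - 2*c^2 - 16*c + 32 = (c - 4)*(c^2 + 2*c - 8) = (c - 4)*(c - 2)*(c + 4)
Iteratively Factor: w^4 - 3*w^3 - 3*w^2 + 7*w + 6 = (w - 3)*(w^3 - 3*w - 2) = (w - 3)*(w + 1)*(w^2 - w - 2) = (w - 3)*(w + 1)^2*(w - 2)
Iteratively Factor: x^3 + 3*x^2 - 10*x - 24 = (x + 2)*(x^2 + x - 12) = (x + 2)*(x + 4)*(x - 3)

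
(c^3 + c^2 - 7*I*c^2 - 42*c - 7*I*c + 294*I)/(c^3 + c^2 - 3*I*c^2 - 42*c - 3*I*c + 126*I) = (c - 7*I)/(c - 3*I)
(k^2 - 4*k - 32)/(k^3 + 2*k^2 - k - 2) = (k^2 - 4*k - 32)/(k^3 + 2*k^2 - k - 2)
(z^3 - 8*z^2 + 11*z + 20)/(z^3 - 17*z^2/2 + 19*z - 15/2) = 2*(z^2 - 3*z - 4)/(2*z^2 - 7*z + 3)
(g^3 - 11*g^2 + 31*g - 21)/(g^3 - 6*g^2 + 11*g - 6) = (g - 7)/(g - 2)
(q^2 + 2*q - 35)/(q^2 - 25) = (q + 7)/(q + 5)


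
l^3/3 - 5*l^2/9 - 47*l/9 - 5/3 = (l/3 + 1)*(l - 5)*(l + 1/3)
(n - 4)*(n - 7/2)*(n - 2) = n^3 - 19*n^2/2 + 29*n - 28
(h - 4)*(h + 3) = h^2 - h - 12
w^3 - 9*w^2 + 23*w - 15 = (w - 5)*(w - 3)*(w - 1)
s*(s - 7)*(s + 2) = s^3 - 5*s^2 - 14*s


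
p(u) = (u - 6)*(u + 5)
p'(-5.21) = -11.42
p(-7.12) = 27.81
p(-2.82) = -19.23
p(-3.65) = -13.03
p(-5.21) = 2.35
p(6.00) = 0.00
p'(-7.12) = -15.24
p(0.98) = -30.02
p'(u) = 2*u - 1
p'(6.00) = 11.00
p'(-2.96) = -6.92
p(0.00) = -30.00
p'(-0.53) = -2.06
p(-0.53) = -29.19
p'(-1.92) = -4.84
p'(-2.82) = -6.64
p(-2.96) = -18.28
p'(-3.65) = -8.30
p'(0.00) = -1.00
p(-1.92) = -24.39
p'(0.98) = 0.96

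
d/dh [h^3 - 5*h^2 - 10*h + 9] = 3*h^2 - 10*h - 10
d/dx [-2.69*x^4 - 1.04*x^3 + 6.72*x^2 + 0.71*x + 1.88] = -10.76*x^3 - 3.12*x^2 + 13.44*x + 0.71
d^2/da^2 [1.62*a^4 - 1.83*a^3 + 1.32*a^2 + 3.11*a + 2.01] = 19.44*a^2 - 10.98*a + 2.64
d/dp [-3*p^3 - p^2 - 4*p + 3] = -9*p^2 - 2*p - 4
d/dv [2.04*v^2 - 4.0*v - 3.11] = 4.08*v - 4.0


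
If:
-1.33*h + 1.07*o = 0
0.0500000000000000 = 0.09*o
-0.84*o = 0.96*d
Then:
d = -0.49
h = 0.45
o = 0.56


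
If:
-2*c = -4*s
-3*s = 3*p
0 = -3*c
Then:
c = 0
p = 0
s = 0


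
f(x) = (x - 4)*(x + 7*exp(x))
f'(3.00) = 2.00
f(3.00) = -143.60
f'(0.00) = -25.00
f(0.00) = -28.00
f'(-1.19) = -15.30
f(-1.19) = -4.88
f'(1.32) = -45.38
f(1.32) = -73.76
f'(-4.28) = -13.27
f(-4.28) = 34.64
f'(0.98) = -39.72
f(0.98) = -59.29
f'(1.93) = -51.74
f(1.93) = -103.82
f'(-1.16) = -15.45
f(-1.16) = -5.34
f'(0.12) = -26.49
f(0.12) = -31.09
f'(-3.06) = -12.11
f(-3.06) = 19.29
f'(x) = x + (x - 4)*(7*exp(x) + 1) + 7*exp(x)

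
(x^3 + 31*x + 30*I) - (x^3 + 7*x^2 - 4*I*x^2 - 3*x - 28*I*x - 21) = -7*x^2 + 4*I*x^2 + 34*x + 28*I*x + 21 + 30*I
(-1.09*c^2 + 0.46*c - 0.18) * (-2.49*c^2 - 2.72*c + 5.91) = 2.7141*c^4 + 1.8194*c^3 - 7.2449*c^2 + 3.2082*c - 1.0638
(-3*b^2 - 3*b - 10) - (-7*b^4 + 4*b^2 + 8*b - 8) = 7*b^4 - 7*b^2 - 11*b - 2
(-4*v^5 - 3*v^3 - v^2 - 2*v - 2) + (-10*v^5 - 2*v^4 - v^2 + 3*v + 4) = -14*v^5 - 2*v^4 - 3*v^3 - 2*v^2 + v + 2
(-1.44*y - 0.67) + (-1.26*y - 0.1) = -2.7*y - 0.77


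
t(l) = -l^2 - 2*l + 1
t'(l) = -2*l - 2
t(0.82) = -1.31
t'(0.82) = -3.64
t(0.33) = 0.23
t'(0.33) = -2.66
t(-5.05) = -14.40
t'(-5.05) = 8.10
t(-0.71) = 1.92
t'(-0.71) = -0.58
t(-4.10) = -7.61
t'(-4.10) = 6.20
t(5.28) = -37.44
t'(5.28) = -12.56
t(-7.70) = -42.89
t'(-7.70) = 13.40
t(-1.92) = 1.15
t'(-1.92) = 1.84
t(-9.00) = -62.00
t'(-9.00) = 16.00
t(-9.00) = -62.00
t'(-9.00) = 16.00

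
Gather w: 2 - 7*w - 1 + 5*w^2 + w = 5*w^2 - 6*w + 1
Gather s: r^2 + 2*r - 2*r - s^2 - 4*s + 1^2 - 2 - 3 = r^2 - s^2 - 4*s - 4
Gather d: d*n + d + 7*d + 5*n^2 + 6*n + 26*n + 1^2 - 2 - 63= d*(n + 8) + 5*n^2 + 32*n - 64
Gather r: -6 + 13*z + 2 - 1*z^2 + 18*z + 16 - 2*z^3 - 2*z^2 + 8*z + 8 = -2*z^3 - 3*z^2 + 39*z + 20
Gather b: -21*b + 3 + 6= 9 - 21*b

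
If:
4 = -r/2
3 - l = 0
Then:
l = 3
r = -8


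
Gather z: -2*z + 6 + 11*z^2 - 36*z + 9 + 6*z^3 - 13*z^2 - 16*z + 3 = 6*z^3 - 2*z^2 - 54*z + 18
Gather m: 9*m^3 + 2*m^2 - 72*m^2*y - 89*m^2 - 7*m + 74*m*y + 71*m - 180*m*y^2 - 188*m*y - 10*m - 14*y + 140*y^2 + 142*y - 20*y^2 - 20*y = 9*m^3 + m^2*(-72*y - 87) + m*(-180*y^2 - 114*y + 54) + 120*y^2 + 108*y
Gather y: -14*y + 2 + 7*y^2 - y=7*y^2 - 15*y + 2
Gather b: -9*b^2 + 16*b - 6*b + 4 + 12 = -9*b^2 + 10*b + 16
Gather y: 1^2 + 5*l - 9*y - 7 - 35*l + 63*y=-30*l + 54*y - 6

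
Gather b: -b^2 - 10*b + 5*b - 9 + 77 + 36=-b^2 - 5*b + 104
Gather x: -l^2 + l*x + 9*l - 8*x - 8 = -l^2 + 9*l + x*(l - 8) - 8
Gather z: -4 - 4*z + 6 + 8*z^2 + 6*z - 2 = 8*z^2 + 2*z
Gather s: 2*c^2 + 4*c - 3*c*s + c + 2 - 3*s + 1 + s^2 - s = 2*c^2 + 5*c + s^2 + s*(-3*c - 4) + 3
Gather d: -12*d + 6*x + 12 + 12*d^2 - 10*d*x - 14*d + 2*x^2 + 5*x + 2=12*d^2 + d*(-10*x - 26) + 2*x^2 + 11*x + 14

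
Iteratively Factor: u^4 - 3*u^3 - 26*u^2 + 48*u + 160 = (u - 5)*(u^3 + 2*u^2 - 16*u - 32) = (u - 5)*(u + 4)*(u^2 - 2*u - 8) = (u - 5)*(u + 2)*(u + 4)*(u - 4)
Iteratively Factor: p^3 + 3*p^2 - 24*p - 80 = (p + 4)*(p^2 - p - 20) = (p + 4)^2*(p - 5)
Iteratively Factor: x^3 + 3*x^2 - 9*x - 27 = (x + 3)*(x^2 - 9) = (x + 3)^2*(x - 3)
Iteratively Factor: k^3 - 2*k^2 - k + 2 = (k - 2)*(k^2 - 1) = (k - 2)*(k - 1)*(k + 1)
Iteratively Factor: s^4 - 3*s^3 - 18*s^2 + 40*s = (s - 5)*(s^3 + 2*s^2 - 8*s) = (s - 5)*(s + 4)*(s^2 - 2*s) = s*(s - 5)*(s + 4)*(s - 2)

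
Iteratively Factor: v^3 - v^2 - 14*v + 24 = (v - 2)*(v^2 + v - 12) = (v - 2)*(v + 4)*(v - 3)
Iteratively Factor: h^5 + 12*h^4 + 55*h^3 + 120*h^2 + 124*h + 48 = (h + 2)*(h^4 + 10*h^3 + 35*h^2 + 50*h + 24) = (h + 2)^2*(h^3 + 8*h^2 + 19*h + 12) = (h + 2)^2*(h + 3)*(h^2 + 5*h + 4) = (h + 2)^2*(h + 3)*(h + 4)*(h + 1)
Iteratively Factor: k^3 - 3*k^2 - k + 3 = (k - 1)*(k^2 - 2*k - 3) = (k - 3)*(k - 1)*(k + 1)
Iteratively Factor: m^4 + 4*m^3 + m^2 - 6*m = (m + 3)*(m^3 + m^2 - 2*m) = m*(m + 3)*(m^2 + m - 2) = m*(m - 1)*(m + 3)*(m + 2)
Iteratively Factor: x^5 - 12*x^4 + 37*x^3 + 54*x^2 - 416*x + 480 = (x - 5)*(x^4 - 7*x^3 + 2*x^2 + 64*x - 96) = (x - 5)*(x - 2)*(x^3 - 5*x^2 - 8*x + 48) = (x - 5)*(x - 2)*(x + 3)*(x^2 - 8*x + 16) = (x - 5)*(x - 4)*(x - 2)*(x + 3)*(x - 4)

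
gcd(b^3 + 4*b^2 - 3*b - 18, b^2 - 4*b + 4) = b - 2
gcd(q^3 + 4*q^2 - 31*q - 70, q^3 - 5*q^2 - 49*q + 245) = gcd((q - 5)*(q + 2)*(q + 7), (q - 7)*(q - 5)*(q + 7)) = q^2 + 2*q - 35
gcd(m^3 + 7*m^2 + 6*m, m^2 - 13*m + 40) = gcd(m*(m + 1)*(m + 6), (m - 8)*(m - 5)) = 1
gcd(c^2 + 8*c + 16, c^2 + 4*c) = c + 4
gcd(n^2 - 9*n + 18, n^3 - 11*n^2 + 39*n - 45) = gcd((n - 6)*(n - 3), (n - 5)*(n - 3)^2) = n - 3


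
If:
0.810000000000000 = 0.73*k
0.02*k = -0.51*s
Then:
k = 1.11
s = -0.04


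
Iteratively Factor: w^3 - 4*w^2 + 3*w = (w - 1)*(w^2 - 3*w) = w*(w - 1)*(w - 3)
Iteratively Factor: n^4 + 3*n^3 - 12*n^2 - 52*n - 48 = (n + 3)*(n^3 - 12*n - 16) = (n - 4)*(n + 3)*(n^2 + 4*n + 4) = (n - 4)*(n + 2)*(n + 3)*(n + 2)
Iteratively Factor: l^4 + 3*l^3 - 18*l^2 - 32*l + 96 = (l + 4)*(l^3 - l^2 - 14*l + 24) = (l + 4)^2*(l^2 - 5*l + 6) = (l - 2)*(l + 4)^2*(l - 3)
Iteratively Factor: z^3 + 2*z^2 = (z)*(z^2 + 2*z) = z*(z + 2)*(z)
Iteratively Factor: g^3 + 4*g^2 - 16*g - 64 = (g - 4)*(g^2 + 8*g + 16) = (g - 4)*(g + 4)*(g + 4)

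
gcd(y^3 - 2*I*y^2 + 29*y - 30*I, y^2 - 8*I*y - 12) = y - 6*I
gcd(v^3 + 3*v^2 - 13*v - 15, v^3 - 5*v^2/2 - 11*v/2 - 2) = v + 1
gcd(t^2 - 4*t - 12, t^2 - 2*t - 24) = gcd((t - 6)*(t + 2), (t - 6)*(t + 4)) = t - 6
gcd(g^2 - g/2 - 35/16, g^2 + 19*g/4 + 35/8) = g + 5/4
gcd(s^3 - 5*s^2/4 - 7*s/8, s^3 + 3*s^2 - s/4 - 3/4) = s + 1/2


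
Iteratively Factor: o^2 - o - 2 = (o - 2)*(o + 1)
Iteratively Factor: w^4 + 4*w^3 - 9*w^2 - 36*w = (w - 3)*(w^3 + 7*w^2 + 12*w) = w*(w - 3)*(w^2 + 7*w + 12) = w*(w - 3)*(w + 4)*(w + 3)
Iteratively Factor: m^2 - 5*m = (m - 5)*(m)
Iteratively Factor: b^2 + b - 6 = (b - 2)*(b + 3)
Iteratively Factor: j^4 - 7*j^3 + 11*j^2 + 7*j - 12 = (j - 1)*(j^3 - 6*j^2 + 5*j + 12) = (j - 4)*(j - 1)*(j^2 - 2*j - 3) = (j - 4)*(j - 1)*(j + 1)*(j - 3)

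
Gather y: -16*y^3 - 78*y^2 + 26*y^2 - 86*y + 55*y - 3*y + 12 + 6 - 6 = -16*y^3 - 52*y^2 - 34*y + 12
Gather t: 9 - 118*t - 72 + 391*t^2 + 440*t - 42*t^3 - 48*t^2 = -42*t^3 + 343*t^2 + 322*t - 63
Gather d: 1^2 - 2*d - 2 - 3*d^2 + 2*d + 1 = -3*d^2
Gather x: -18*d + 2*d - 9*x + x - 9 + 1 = -16*d - 8*x - 8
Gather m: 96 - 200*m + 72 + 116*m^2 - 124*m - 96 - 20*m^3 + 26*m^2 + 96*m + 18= -20*m^3 + 142*m^2 - 228*m + 90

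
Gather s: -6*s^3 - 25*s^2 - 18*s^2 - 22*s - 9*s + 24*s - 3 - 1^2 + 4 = -6*s^3 - 43*s^2 - 7*s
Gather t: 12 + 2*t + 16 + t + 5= 3*t + 33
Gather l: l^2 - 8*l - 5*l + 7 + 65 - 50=l^2 - 13*l + 22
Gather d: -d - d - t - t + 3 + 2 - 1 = -2*d - 2*t + 4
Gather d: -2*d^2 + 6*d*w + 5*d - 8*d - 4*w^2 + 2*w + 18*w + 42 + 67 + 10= -2*d^2 + d*(6*w - 3) - 4*w^2 + 20*w + 119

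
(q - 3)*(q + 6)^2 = q^3 + 9*q^2 - 108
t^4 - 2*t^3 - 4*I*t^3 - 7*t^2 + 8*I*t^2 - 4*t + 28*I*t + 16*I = (t - 4)*(t + 1)^2*(t - 4*I)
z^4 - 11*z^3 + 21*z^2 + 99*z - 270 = (z - 6)*(z - 5)*(z - 3)*(z + 3)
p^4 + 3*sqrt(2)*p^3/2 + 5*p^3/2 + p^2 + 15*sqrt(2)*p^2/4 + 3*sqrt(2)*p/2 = p*(p + 1/2)*(p + 2)*(p + 3*sqrt(2)/2)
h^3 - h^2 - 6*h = h*(h - 3)*(h + 2)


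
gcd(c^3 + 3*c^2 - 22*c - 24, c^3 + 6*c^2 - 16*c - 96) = c^2 + 2*c - 24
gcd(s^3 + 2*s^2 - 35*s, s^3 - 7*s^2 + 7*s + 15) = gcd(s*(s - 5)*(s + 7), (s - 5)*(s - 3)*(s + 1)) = s - 5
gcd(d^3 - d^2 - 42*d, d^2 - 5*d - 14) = d - 7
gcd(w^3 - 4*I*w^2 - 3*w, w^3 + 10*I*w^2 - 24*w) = w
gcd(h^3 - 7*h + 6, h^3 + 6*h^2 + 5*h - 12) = h^2 + 2*h - 3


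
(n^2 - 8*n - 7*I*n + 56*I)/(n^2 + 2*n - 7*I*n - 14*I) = (n - 8)/(n + 2)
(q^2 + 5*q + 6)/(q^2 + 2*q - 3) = (q + 2)/(q - 1)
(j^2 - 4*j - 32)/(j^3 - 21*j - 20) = (j - 8)/(j^2 - 4*j - 5)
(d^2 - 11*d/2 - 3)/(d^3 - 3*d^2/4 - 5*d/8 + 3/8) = 4*(2*d^2 - 11*d - 6)/(8*d^3 - 6*d^2 - 5*d + 3)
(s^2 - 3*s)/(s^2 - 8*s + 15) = s/(s - 5)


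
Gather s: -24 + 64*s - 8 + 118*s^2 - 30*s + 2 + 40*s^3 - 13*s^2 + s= 40*s^3 + 105*s^2 + 35*s - 30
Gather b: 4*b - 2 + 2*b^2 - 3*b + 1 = 2*b^2 + b - 1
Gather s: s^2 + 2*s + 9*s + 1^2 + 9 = s^2 + 11*s + 10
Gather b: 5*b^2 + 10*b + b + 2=5*b^2 + 11*b + 2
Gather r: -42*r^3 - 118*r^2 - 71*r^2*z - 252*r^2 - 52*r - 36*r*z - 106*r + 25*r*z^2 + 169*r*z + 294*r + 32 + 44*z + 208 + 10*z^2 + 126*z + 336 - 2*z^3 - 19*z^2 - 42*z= -42*r^3 + r^2*(-71*z - 370) + r*(25*z^2 + 133*z + 136) - 2*z^3 - 9*z^2 + 128*z + 576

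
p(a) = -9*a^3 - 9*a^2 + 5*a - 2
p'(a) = -27*a^2 - 18*a + 5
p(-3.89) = 372.14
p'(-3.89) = -333.55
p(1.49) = -44.30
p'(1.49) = -81.76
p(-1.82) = 13.35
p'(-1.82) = -51.67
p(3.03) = -319.84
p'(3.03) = -297.42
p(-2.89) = 125.62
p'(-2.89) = -168.49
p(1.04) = -16.66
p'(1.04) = -42.92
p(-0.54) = -5.91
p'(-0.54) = 6.85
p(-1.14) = -6.06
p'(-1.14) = -9.57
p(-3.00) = 145.00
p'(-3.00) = -184.00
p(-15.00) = 28273.00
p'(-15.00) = -5800.00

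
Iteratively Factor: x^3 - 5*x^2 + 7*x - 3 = (x - 1)*(x^2 - 4*x + 3) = (x - 3)*(x - 1)*(x - 1)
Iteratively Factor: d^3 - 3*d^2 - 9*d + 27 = (d - 3)*(d^2 - 9) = (d - 3)*(d + 3)*(d - 3)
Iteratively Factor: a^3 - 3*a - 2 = (a + 1)*(a^2 - a - 2) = (a + 1)^2*(a - 2)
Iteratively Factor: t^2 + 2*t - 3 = (t - 1)*(t + 3)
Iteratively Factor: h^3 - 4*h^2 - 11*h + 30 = (h - 5)*(h^2 + h - 6) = (h - 5)*(h - 2)*(h + 3)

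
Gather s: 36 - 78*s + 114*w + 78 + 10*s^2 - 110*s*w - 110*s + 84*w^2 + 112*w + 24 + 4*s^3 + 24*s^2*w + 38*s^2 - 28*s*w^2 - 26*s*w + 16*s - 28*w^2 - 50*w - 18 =4*s^3 + s^2*(24*w + 48) + s*(-28*w^2 - 136*w - 172) + 56*w^2 + 176*w + 120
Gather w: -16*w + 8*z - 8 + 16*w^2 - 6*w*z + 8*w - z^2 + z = 16*w^2 + w*(-6*z - 8) - z^2 + 9*z - 8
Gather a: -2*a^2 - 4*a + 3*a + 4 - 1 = -2*a^2 - a + 3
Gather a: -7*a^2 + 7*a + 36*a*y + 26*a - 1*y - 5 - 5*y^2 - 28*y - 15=-7*a^2 + a*(36*y + 33) - 5*y^2 - 29*y - 20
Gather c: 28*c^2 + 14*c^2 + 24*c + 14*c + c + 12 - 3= 42*c^2 + 39*c + 9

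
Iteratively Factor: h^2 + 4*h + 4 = (h + 2)*(h + 2)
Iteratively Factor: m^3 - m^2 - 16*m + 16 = (m + 4)*(m^2 - 5*m + 4) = (m - 4)*(m + 4)*(m - 1)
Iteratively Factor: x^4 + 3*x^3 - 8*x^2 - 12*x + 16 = (x - 1)*(x^3 + 4*x^2 - 4*x - 16) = (x - 1)*(x + 2)*(x^2 + 2*x - 8) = (x - 2)*(x - 1)*(x + 2)*(x + 4)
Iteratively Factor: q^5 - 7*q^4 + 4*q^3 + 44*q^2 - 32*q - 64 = (q + 1)*(q^4 - 8*q^3 + 12*q^2 + 32*q - 64) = (q + 1)*(q + 2)*(q^3 - 10*q^2 + 32*q - 32) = (q - 4)*(q + 1)*(q + 2)*(q^2 - 6*q + 8) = (q - 4)*(q - 2)*(q + 1)*(q + 2)*(q - 4)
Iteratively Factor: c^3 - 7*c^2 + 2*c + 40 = (c - 4)*(c^2 - 3*c - 10) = (c - 4)*(c + 2)*(c - 5)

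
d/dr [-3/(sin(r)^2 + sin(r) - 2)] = 3*(2*sin(r) + 1)*cos(r)/(sin(r)^2 + sin(r) - 2)^2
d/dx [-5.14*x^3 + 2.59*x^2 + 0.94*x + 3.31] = -15.42*x^2 + 5.18*x + 0.94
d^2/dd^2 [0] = 0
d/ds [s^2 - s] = 2*s - 1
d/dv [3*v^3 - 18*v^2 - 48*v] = 9*v^2 - 36*v - 48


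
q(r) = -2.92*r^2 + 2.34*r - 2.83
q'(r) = 2.34 - 5.84*r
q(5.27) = -71.60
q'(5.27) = -28.44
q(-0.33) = -3.92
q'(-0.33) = 4.27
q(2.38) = -13.80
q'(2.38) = -11.56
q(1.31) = -4.78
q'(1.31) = -5.31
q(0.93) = -3.18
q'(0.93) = -3.09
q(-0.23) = -3.52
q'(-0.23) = 3.68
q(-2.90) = -34.17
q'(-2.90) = 19.28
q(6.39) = -107.11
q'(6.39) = -34.98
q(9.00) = -218.29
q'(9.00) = -50.22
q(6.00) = -93.91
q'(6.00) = -32.70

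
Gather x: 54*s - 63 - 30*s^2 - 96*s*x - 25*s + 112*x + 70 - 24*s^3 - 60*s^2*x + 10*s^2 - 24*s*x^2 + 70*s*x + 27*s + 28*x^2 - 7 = -24*s^3 - 20*s^2 + 56*s + x^2*(28 - 24*s) + x*(-60*s^2 - 26*s + 112)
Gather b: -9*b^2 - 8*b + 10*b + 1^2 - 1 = -9*b^2 + 2*b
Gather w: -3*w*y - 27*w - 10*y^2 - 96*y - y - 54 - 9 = w*(-3*y - 27) - 10*y^2 - 97*y - 63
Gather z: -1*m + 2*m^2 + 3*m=2*m^2 + 2*m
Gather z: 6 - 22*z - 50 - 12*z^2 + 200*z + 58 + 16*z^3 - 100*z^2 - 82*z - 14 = 16*z^3 - 112*z^2 + 96*z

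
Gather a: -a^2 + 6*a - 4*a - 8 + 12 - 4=-a^2 + 2*a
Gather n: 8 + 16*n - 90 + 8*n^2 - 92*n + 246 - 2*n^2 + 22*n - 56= 6*n^2 - 54*n + 108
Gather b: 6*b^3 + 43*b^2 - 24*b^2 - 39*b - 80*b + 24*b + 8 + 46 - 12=6*b^3 + 19*b^2 - 95*b + 42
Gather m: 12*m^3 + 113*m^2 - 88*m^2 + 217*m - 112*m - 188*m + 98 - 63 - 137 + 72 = 12*m^3 + 25*m^2 - 83*m - 30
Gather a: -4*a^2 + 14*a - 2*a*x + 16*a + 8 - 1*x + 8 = -4*a^2 + a*(30 - 2*x) - x + 16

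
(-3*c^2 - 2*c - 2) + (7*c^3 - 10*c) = 7*c^3 - 3*c^2 - 12*c - 2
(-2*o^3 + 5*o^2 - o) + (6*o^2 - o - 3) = -2*o^3 + 11*o^2 - 2*o - 3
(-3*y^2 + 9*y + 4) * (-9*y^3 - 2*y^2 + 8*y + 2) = 27*y^5 - 75*y^4 - 78*y^3 + 58*y^2 + 50*y + 8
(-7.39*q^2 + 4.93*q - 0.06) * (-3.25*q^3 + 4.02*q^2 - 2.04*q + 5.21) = 24.0175*q^5 - 45.7303*q^4 + 35.0892*q^3 - 48.8003*q^2 + 25.8077*q - 0.3126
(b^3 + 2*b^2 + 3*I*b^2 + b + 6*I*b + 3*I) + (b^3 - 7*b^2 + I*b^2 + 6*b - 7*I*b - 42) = 2*b^3 - 5*b^2 + 4*I*b^2 + 7*b - I*b - 42 + 3*I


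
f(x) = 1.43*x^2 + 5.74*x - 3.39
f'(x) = 2.86*x + 5.74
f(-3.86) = -4.24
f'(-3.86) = -5.30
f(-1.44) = -8.69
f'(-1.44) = 1.62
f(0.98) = 3.61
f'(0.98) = 8.54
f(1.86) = 12.23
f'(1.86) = 11.06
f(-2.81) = -8.23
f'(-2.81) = -2.30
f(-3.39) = -6.41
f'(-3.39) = -3.96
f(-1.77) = -9.07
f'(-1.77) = 0.68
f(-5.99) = 13.54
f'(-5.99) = -11.39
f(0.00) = -3.39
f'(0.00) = 5.74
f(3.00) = 26.70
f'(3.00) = 14.32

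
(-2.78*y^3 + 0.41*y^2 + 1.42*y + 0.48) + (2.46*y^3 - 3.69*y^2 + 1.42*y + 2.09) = -0.32*y^3 - 3.28*y^2 + 2.84*y + 2.57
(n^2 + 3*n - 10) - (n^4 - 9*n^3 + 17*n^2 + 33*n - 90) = -n^4 + 9*n^3 - 16*n^2 - 30*n + 80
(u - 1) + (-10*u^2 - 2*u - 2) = -10*u^2 - u - 3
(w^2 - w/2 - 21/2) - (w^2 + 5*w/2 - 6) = -3*w - 9/2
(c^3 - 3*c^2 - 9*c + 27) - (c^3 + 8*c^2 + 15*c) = -11*c^2 - 24*c + 27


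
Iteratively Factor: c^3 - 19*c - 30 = (c - 5)*(c^2 + 5*c + 6) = (c - 5)*(c + 3)*(c + 2)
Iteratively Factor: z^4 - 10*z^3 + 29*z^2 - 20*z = (z - 1)*(z^3 - 9*z^2 + 20*z) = (z - 4)*(z - 1)*(z^2 - 5*z) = (z - 5)*(z - 4)*(z - 1)*(z)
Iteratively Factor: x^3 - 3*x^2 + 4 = (x - 2)*(x^2 - x - 2) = (x - 2)*(x + 1)*(x - 2)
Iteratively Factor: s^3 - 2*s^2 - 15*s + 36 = (s - 3)*(s^2 + s - 12) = (s - 3)*(s + 4)*(s - 3)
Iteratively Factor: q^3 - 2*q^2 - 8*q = (q - 4)*(q^2 + 2*q) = q*(q - 4)*(q + 2)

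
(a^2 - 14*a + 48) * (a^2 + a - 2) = a^4 - 13*a^3 + 32*a^2 + 76*a - 96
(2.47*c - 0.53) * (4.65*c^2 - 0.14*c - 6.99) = 11.4855*c^3 - 2.8103*c^2 - 17.1911*c + 3.7047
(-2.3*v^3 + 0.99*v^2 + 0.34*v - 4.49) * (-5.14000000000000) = 11.822*v^3 - 5.0886*v^2 - 1.7476*v + 23.0786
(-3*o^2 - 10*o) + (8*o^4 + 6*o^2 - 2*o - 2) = 8*o^4 + 3*o^2 - 12*o - 2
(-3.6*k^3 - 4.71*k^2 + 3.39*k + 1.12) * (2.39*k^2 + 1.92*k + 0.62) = -8.604*k^5 - 18.1689*k^4 - 3.1731*k^3 + 6.2654*k^2 + 4.2522*k + 0.6944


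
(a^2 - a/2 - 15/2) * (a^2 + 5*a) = a^4 + 9*a^3/2 - 10*a^2 - 75*a/2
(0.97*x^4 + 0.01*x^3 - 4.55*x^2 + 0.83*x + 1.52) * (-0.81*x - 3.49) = -0.7857*x^5 - 3.3934*x^4 + 3.6506*x^3 + 15.2072*x^2 - 4.1279*x - 5.3048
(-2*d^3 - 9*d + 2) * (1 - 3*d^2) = 6*d^5 + 25*d^3 - 6*d^2 - 9*d + 2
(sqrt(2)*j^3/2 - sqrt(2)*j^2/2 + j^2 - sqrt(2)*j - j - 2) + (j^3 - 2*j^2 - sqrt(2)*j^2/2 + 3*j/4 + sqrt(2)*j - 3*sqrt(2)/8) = sqrt(2)*j^3/2 + j^3 - sqrt(2)*j^2 - j^2 - j/4 - 2 - 3*sqrt(2)/8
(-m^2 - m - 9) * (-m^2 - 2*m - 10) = m^4 + 3*m^3 + 21*m^2 + 28*m + 90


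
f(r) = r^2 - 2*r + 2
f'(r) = 2*r - 2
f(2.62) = 3.62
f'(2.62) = 3.24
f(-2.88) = 16.05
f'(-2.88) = -7.76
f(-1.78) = 8.73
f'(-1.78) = -5.56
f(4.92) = 16.37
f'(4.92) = 7.84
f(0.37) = 1.40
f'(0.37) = -1.26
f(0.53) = 1.22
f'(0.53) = -0.94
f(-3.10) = 17.81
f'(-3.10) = -8.20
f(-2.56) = 13.67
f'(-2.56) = -7.12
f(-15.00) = 257.00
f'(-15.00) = -32.00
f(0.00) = 2.00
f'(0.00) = -2.00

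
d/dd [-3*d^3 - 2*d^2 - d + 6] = -9*d^2 - 4*d - 1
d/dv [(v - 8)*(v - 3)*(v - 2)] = 3*v^2 - 26*v + 46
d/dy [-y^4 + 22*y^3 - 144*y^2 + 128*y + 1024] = -4*y^3 + 66*y^2 - 288*y + 128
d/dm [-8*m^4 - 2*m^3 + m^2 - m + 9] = -32*m^3 - 6*m^2 + 2*m - 1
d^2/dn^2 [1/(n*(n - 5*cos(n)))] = (-5*n^2*(n - 5*cos(n))*cos(n) + 2*n^2*(5*sin(n) + 1)^2 + 2*n*(n - 5*cos(n))*(5*sin(n) + 1) + 2*(n - 5*cos(n))^2)/(n^3*(n - 5*cos(n))^3)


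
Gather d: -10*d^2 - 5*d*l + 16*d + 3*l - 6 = -10*d^2 + d*(16 - 5*l) + 3*l - 6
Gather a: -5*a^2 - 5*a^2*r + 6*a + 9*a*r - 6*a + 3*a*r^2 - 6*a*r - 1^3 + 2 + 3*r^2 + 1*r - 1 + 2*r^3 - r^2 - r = a^2*(-5*r - 5) + a*(3*r^2 + 3*r) + 2*r^3 + 2*r^2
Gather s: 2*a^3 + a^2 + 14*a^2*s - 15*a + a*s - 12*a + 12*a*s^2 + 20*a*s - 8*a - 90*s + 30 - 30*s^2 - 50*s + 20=2*a^3 + a^2 - 35*a + s^2*(12*a - 30) + s*(14*a^2 + 21*a - 140) + 50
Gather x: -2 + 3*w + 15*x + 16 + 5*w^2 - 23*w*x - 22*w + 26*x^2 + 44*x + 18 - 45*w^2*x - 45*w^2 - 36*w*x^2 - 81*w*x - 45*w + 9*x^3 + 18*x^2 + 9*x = -40*w^2 - 64*w + 9*x^3 + x^2*(44 - 36*w) + x*(-45*w^2 - 104*w + 68) + 32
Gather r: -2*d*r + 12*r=r*(12 - 2*d)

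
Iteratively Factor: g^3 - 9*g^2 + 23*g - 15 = (g - 3)*(g^2 - 6*g + 5) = (g - 3)*(g - 1)*(g - 5)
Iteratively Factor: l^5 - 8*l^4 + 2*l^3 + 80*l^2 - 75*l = (l - 1)*(l^4 - 7*l^3 - 5*l^2 + 75*l) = l*(l - 1)*(l^3 - 7*l^2 - 5*l + 75) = l*(l - 1)*(l + 3)*(l^2 - 10*l + 25) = l*(l - 5)*(l - 1)*(l + 3)*(l - 5)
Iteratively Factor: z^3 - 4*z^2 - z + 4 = (z - 1)*(z^2 - 3*z - 4) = (z - 1)*(z + 1)*(z - 4)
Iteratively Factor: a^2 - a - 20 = (a - 5)*(a + 4)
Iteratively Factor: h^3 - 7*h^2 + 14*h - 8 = (h - 2)*(h^2 - 5*h + 4) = (h - 4)*(h - 2)*(h - 1)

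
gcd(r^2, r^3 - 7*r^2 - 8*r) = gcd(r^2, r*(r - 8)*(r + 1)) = r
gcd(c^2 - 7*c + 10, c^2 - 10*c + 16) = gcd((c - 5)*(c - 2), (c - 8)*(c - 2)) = c - 2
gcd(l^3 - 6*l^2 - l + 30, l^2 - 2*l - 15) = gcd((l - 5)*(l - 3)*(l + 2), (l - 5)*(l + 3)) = l - 5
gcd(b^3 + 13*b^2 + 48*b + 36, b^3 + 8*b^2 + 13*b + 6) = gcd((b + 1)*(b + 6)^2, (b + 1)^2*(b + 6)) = b^2 + 7*b + 6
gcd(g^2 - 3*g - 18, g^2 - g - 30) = g - 6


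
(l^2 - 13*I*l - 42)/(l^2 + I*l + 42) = (l - 7*I)/(l + 7*I)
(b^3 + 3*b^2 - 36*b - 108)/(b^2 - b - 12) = (b^2 - 36)/(b - 4)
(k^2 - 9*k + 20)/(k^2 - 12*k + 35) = (k - 4)/(k - 7)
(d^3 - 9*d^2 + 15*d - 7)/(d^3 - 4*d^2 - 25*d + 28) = (d - 1)/(d + 4)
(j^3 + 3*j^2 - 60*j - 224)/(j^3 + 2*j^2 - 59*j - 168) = (j + 4)/(j + 3)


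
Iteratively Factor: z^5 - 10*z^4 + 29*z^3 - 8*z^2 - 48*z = (z - 3)*(z^4 - 7*z^3 + 8*z^2 + 16*z) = (z - 4)*(z - 3)*(z^3 - 3*z^2 - 4*z) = z*(z - 4)*(z - 3)*(z^2 - 3*z - 4) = z*(z - 4)*(z - 3)*(z + 1)*(z - 4)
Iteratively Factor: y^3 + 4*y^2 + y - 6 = (y + 3)*(y^2 + y - 2) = (y + 2)*(y + 3)*(y - 1)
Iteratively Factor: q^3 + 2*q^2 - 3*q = (q + 3)*(q^2 - q) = q*(q + 3)*(q - 1)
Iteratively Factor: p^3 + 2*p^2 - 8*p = (p + 4)*(p^2 - 2*p) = p*(p + 4)*(p - 2)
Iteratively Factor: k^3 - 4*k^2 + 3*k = (k)*(k^2 - 4*k + 3) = k*(k - 1)*(k - 3)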